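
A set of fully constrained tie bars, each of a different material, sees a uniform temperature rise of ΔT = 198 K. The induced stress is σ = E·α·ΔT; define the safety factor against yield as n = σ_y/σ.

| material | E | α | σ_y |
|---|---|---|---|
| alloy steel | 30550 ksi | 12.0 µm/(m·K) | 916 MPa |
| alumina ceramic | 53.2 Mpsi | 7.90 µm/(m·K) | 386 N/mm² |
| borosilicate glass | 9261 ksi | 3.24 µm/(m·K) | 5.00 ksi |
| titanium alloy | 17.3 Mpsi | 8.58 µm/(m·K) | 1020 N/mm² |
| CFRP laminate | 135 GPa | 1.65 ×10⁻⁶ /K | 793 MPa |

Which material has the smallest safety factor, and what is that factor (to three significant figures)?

alumina ceramic, n = 0.673

With everything in SI (GPa, ×10⁻⁶/K, MPa):
  alloy steel: E = 210.6, α = 12.0, σ_y = 916.0 → σ = 500 MPa, n = 1.83
  alumina ceramic: E = 366.8, α = 7.90, σ_y = 386.0 → σ = 574 MPa, n = 0.673
  borosilicate glass: E = 63.85, α = 3.24, σ_y = 34.47 → σ = 41.0 MPa, n = 0.842
  titanium alloy: E = 119.3, α = 8.58, σ_y = 1020 → σ = 203 MPa, n = 5.03
  CFRP laminate: E = 135.0, α = 1.65, σ_y = 793.0 → σ = 44.1 MPa, n = 18.0
Smallest n: alumina ceramic with n = 0.673.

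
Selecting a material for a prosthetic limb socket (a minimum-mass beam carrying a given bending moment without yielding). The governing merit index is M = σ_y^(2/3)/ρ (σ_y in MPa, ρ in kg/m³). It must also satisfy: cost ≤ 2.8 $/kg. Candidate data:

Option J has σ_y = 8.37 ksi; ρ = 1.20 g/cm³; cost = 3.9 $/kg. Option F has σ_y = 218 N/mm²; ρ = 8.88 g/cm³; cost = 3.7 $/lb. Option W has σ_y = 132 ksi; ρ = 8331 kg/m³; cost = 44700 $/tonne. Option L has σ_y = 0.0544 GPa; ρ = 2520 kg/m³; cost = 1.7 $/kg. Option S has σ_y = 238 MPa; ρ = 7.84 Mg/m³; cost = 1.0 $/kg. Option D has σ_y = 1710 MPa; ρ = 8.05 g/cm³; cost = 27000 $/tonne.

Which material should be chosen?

option L

Screen on constraints: cost ≤ 2.8 $/kg. Survivors: option L, option S.
Putting every candidate on a common basis:
  option L: σ_y = 54.40 MPa, ρ = 2520 kg/m³
  option S: σ_y = 238.0 MPa, ρ = 7840 kg/m³
  option L: M = 5.70×10⁻³
  option S: M = 4.90×10⁻³
Highest index: option L.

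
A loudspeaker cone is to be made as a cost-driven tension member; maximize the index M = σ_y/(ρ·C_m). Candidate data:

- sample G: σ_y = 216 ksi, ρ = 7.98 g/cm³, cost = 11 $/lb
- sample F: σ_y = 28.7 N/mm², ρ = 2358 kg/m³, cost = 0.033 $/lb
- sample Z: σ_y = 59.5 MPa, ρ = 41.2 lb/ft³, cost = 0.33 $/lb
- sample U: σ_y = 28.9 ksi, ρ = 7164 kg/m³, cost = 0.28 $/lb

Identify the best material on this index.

sample F

Normalizing units and computing the index:
  sample G: σ_y = 1489 MPa, ρ = 7980 kg/m³, cost = 24.25 $/kg
  sample F: σ_y = 28.70 MPa, ρ = 2358 kg/m³, cost = 0.07275 $/kg
  sample Z: σ_y = 59.50 MPa, ρ = 660.0 kg/m³, cost = 0.7275 $/kg
  sample U: σ_y = 199.3 MPa, ρ = 7164 kg/m³, cost = 0.6173 $/kg
  sample F: M = 167 kN·m per $
  sample Z: M = 124 kN·m per $
  sample U: M = 45.1 kN·m per $
  sample G: M = 7.70 kN·m per $
Highest index: sample F.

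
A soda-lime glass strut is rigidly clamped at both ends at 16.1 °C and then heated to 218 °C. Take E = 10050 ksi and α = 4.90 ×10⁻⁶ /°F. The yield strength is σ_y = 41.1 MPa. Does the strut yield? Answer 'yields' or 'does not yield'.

yields

E = 10050 ksi = 69.29 GPa.
α = 4.90×10⁻⁶/°F × 9/5 = 8.82×10⁻⁶/K.
ΔT = 201.9 K. Constrained thermal stress σ = E·α·ΔT = 69.29×10³ MPa × 8.82×10⁻⁶ × 201.9 = 123 MPa (compressive).
Compare to σ_y = 41.1 MPa: σ ≥ σ_y, so it yields.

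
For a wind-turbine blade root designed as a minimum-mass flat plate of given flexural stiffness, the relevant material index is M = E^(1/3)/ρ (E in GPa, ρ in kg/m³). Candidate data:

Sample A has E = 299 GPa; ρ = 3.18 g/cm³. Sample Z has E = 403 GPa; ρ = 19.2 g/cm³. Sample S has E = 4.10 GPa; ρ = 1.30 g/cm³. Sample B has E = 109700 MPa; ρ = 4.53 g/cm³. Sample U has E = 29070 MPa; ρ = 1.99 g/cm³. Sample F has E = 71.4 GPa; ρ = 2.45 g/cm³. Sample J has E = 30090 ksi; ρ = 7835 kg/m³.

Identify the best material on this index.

After converting to SI:
  sample A: E = 299.0 GPa, ρ = 3180 kg/m³
  sample Z: E = 403.0 GPa, ρ = 19200 kg/m³
  sample S: E = 4.100 GPa, ρ = 1300 kg/m³
  sample B: E = 109.7 GPa, ρ = 4530 kg/m³
  sample U: E = 29.07 GPa, ρ = 1990 kg/m³
  sample F: E = 71.40 GPa, ρ = 2450 kg/m³
  sample J: E = 207.5 GPa, ρ = 7835 kg/m³
  sample A: M = 2.10×10⁻³
  sample F: M = 1.69×10⁻³
  sample U: M = 1.55×10⁻³
  sample S: M = 1.23×10⁻³
  sample B: M = 1.06×10⁻³
  sample J: M = 0.756×10⁻³
  sample Z: M = 0.385×10⁻³
Sample A ranks first.

sample A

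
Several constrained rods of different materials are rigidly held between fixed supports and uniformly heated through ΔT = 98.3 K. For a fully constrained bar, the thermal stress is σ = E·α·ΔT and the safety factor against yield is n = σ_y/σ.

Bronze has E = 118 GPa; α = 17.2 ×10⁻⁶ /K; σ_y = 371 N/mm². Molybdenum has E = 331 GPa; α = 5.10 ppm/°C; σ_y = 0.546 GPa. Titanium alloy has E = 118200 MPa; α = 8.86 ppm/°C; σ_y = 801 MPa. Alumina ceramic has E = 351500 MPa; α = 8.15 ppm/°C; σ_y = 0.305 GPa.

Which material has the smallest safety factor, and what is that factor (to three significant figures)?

Converting E to GPa, α to ×10⁻⁶/K, σ_y to MPa, then σ and n for each:
  bronze: E = 118.0, α = 17.2, σ_y = 371.0 → σ = 200 MPa, n = 1.86
  molybdenum: E = 331.0, α = 5.10, σ_y = 546.0 → σ = 166 MPa, n = 3.29
  titanium alloy: E = 118.2, α = 8.86, σ_y = 801.0 → σ = 103 MPa, n = 7.78
  alumina ceramic: E = 351.5, α = 8.15, σ_y = 305.0 → σ = 282 MPa, n = 1.08
Smallest n: alumina ceramic with n = 1.08.

alumina ceramic, n = 1.08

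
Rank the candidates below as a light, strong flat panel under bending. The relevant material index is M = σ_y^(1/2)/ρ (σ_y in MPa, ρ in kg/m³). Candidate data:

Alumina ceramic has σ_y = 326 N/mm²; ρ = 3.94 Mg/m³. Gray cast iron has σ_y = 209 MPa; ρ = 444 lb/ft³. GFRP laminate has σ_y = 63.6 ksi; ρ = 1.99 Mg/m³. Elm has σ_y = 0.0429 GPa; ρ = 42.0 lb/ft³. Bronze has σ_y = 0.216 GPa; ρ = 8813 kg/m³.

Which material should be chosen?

Convert each candidate to consistent units, then evaluate M:
  alumina ceramic: σ_y = 326.0 MPa, ρ = 3940 kg/m³
  gray cast iron: σ_y = 209.0 MPa, ρ = 7112 kg/m³
  GFRP laminate: σ_y = 438.5 MPa, ρ = 1990 kg/m³
  elm: σ_y = 42.90 MPa, ρ = 672.8 kg/m³
  bronze: σ_y = 216.0 MPa, ρ = 8813 kg/m³
  GFRP laminate: M = 10.5×10⁻³
  elm: M = 9.74×10⁻³
  alumina ceramic: M = 4.58×10⁻³
  gray cast iron: M = 2.03×10⁻³
  bronze: M = 1.67×10⁻³
The maximum is for GFRP laminate.

GFRP laminate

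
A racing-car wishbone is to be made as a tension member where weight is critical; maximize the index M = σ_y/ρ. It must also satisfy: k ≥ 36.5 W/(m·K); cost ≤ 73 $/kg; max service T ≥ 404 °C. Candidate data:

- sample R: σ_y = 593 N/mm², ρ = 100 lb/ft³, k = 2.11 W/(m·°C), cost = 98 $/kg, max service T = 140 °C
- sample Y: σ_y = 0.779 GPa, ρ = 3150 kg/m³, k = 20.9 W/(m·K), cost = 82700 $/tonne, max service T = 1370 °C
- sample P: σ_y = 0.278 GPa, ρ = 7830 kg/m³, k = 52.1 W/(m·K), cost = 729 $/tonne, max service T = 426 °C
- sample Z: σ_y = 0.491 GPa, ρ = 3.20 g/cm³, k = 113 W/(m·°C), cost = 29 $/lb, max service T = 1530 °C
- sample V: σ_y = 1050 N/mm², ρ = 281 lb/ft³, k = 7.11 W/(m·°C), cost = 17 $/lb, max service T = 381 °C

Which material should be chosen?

sample Z

Screen on constraints: k ≥ 36.5 W/(m·K); cost ≤ 73 $/kg; max service T ≥ 404 °C. Survivors: sample P, sample Z.
In SI units:
  sample P: σ_y = 278.0 MPa, ρ = 7830 kg/m³
  sample Z: σ_y = 491.0 MPa, ρ = 3200 kg/m³
  sample Z: M = 153 kN·m/kg
  sample P: M = 35.5 kN·m/kg
Sample Z ranks first.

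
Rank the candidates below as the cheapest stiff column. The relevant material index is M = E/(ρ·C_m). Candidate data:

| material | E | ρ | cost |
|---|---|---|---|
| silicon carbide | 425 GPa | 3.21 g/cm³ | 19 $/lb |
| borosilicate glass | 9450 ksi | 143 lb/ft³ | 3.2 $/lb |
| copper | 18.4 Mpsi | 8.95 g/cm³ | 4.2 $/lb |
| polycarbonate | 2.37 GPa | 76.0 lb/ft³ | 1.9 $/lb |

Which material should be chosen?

Putting every candidate on a common basis:
  silicon carbide: E = 425.0 GPa, ρ = 3210 kg/m³, cost = 41.89 $/kg
  borosilicate glass: E = 65.16 GPa, ρ = 2291 kg/m³, cost = 7.055 $/kg
  copper: E = 126.9 GPa, ρ = 8950 kg/m³, cost = 9.259 $/kg
  polycarbonate: E = 2.370 GPa, ρ = 1217 kg/m³, cost = 4.189 $/kg
  borosilicate glass: M = 4.03 MN·m per $
  silicon carbide: M = 3.16 MN·m per $
  copper: M = 1.53 MN·m per $
  polycarbonate: M = 0.465 MN·m per $
Borosilicate glass ranks first.

borosilicate glass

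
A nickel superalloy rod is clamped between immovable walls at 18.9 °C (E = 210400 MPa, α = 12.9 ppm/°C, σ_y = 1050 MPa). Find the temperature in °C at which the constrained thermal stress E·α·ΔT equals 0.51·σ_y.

216 °C

E = 210400 MPa = 210.4 GPa.
E·α·ΔT = 535.5 MPa ⇒ ΔT = 535.5 / (210.4×10³ × 12.9×10⁻⁶) = 197.3 K.
T = 18.9 + 197.3 = 216.2 °C.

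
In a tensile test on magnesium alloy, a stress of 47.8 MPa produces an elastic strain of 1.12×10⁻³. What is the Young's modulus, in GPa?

42.7 GPa

E = σ/ε = 47.8 MPa / 1.12×10⁻³ = 42680 MPa = 42.7 GPa.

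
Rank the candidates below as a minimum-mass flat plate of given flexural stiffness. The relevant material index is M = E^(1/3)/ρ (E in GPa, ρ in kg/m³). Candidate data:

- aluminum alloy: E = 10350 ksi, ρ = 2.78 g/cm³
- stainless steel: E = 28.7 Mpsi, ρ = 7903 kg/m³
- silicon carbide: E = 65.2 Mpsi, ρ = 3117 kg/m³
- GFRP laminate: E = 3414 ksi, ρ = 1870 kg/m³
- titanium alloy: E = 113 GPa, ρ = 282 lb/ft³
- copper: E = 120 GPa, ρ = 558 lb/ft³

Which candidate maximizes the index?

Putting every candidate on a common basis:
  aluminum alloy: E = 71.36 GPa, ρ = 2780 kg/m³
  stainless steel: E = 197.9 GPa, ρ = 7903 kg/m³
  silicon carbide: E = 449.5 GPa, ρ = 3117 kg/m³
  GFRP laminate: E = 23.54 GPa, ρ = 1870 kg/m³
  titanium alloy: E = 113.0 GPa, ρ = 4517 kg/m³
  copper: E = 120.0 GPa, ρ = 8938 kg/m³
  silicon carbide: M = 2.46×10⁻³
  GFRP laminate: M = 1.53×10⁻³
  aluminum alloy: M = 1.49×10⁻³
  titanium alloy: M = 1.07×10⁻³
  stainless steel: M = 0.737×10⁻³
  copper: M = 0.552×10⁻³
Highest index: silicon carbide.

silicon carbide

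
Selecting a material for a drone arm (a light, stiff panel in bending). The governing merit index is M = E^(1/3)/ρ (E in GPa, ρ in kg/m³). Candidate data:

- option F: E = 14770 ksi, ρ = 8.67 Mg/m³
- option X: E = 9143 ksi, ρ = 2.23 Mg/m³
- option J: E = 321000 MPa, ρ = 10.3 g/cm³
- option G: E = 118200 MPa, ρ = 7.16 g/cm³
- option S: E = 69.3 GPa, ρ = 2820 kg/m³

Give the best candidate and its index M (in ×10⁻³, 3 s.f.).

Normalizing units and computing the index:
  option F: E = 101.8 GPa, ρ = 8670 kg/m³
  option X: E = 63.04 GPa, ρ = 2230 kg/m³
  option J: E = 321.0 GPa, ρ = 10300 kg/m³
  option G: E = 118.2 GPa, ρ = 7160 kg/m³
  option S: E = 69.30 GPa, ρ = 2820 kg/m³
  option X: M = 1.78×10⁻³
  option S: M = 1.46×10⁻³
  option G: M = 0.685×10⁻³
  option J: M = 0.665×10⁻³
  option F: M = 0.539×10⁻³
Option X has the largest M.

option X, M = 1.78×10⁻³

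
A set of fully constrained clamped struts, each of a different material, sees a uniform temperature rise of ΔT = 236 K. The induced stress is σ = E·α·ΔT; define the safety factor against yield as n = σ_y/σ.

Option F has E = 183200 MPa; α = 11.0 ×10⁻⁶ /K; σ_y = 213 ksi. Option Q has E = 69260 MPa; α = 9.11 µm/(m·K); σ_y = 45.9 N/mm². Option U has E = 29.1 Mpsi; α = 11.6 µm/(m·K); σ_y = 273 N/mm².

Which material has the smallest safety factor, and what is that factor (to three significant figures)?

Converting E to GPa, α to ×10⁻⁶/K, σ_y to MPa, then σ and n for each:
  option F: E = 183.2, α = 11.0, σ_y = 1469 → σ = 476 MPa, n = 3.09
  option Q: E = 69.26, α = 9.11, σ_y = 45.90 → σ = 149 MPa, n = 0.308
  option U: E = 200.6, α = 11.6, σ_y = 273.0 → σ = 549 MPa, n = 0.497
The minimum is option Q at n = 0.308.

option Q, n = 0.308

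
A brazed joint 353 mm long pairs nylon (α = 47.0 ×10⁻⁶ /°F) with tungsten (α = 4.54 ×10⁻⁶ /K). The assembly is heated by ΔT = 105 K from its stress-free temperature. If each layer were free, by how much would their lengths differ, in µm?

2970 µm

nylon: α = 47.0×10⁻⁶/°F × 9/5 = 84.6×10⁻⁶/K.
Δα = |84.6 − 4.54|×10⁻⁶/K = 80.1×10⁻⁶/K.
ΔL_mismatch = Δα·L·ΔT = 80.1×10⁻⁶ × 353.0 mm × 105.0 K = 2970 µm.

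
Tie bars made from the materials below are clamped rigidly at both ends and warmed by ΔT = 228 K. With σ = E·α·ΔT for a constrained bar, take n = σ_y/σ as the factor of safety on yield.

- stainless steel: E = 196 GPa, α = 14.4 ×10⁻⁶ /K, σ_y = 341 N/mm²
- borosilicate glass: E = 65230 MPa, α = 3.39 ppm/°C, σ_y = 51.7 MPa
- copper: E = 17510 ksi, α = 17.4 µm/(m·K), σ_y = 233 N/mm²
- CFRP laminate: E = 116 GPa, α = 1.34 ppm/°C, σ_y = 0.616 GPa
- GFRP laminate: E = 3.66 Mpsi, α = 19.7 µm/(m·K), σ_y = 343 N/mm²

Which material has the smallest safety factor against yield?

copper

In consistent units (E in GPa, α in ×10⁻⁶/K, σ_y in MPa):
  stainless steel: E = 196.0, α = 14.4, σ_y = 341.0 → σ = 644 MPa, n = 0.530
  borosilicate glass: E = 65.23, α = 3.39, σ_y = 51.70 → σ = 50.4 MPa, n = 1.03
  copper: E = 120.7, α = 17.4, σ_y = 233.0 → σ = 479 MPa, n = 0.486
  CFRP laminate: E = 116.0, α = 1.34, σ_y = 616.0 → σ = 35.4 MPa, n = 17.4
  GFRP laminate: E = 25.23, α = 19.7, σ_y = 343.0 → σ = 113 MPa, n = 3.03
Smallest n: copper with n = 0.486.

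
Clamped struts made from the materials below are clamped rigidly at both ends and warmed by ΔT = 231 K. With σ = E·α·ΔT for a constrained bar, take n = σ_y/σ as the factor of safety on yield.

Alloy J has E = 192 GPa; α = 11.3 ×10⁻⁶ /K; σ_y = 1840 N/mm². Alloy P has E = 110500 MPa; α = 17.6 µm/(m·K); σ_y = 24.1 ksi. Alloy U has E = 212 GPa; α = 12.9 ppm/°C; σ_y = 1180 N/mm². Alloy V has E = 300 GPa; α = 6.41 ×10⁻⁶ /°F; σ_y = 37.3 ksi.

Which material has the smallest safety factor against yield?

alloy V

In consistent units (E in GPa, α in ×10⁻⁶/K, σ_y in MPa):
  alloy J: E = 192.0, α = 11.3, σ_y = 1840 → σ = 501 MPa, n = 3.67
  alloy P: E = 110.5, α = 17.6, σ_y = 166.2 → σ = 449 MPa, n = 0.370
  alloy U: E = 212.0, α = 12.9, σ_y = 1180 → σ = 632 MPa, n = 1.87
  alloy V: E = 300.0, α = 11.5, σ_y = 257.2 → σ = 800 MPa, n = 0.322
Alloy V has the lowest safety factor, n = 0.322.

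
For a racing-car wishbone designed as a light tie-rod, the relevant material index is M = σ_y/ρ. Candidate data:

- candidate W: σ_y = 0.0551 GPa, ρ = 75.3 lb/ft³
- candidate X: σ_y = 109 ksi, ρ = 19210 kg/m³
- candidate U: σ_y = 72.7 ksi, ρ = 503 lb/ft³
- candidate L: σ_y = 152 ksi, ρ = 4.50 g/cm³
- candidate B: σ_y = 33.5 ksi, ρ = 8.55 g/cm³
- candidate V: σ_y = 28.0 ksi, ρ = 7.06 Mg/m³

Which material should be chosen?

After converting to SI:
  candidate W: σ_y = 55.10 MPa, ρ = 1206 kg/m³
  candidate X: σ_y = 751.5 MPa, ρ = 19210 kg/m³
  candidate U: σ_y = 501.2 MPa, ρ = 8057 kg/m³
  candidate L: σ_y = 1048 MPa, ρ = 4500 kg/m³
  candidate B: σ_y = 231.0 MPa, ρ = 8550 kg/m³
  candidate V: σ_y = 193.1 MPa, ρ = 7060 kg/m³
  candidate L: M = 233 kN·m/kg
  candidate U: M = 62.2 kN·m/kg
  candidate W: M = 45.7 kN·m/kg
  candidate X: M = 39.1 kN·m/kg
  candidate V: M = 27.3 kN·m/kg
  candidate B: M = 27.0 kN·m/kg
Candidate L ranks first.

candidate L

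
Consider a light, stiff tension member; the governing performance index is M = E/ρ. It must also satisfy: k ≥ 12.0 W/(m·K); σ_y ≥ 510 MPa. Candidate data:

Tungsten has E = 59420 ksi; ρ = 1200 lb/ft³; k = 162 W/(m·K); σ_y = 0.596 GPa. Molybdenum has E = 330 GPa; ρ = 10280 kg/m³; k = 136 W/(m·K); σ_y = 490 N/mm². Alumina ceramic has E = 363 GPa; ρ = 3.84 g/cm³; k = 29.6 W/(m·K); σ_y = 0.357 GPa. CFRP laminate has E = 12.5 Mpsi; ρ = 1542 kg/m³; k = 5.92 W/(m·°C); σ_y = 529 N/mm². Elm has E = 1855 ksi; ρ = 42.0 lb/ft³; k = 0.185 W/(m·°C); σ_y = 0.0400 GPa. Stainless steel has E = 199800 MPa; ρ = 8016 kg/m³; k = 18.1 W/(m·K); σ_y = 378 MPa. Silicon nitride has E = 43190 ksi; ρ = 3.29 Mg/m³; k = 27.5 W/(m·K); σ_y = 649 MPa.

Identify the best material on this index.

silicon nitride

Screen on constraints: k ≥ 12.0 W/(m·K); σ_y ≥ 510 MPa. Survivors: tungsten, silicon nitride.
Putting every candidate on a common basis:
  tungsten: E = 409.7 GPa, ρ = 19220 kg/m³
  silicon nitride: E = 297.8 GPa, ρ = 3290 kg/m³
  silicon nitride: M = 90.5 MN·m/kg
  tungsten: M = 21.3 MN·m/kg
Silicon nitride ranks first.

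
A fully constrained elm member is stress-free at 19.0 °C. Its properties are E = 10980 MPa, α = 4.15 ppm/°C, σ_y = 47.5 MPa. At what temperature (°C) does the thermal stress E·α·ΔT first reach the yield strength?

1060 °C

E = 10980 MPa = 10.98 GPa.
E·α·ΔT = 47.50 MPa ⇒ ΔT = 47.50 / (10.98×10³ × 4.15×10⁻⁶) = 1042 K.
T = 19.0 + 1042 = 1061 °C.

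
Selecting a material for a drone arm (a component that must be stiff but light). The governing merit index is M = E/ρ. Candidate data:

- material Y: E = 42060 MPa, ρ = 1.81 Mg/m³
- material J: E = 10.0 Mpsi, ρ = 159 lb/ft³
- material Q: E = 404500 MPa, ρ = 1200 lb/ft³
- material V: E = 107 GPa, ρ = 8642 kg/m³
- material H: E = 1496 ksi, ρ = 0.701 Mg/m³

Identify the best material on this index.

Putting every candidate on a common basis:
  material Y: E = 42.06 GPa, ρ = 1810 kg/m³
  material J: E = 68.95 GPa, ρ = 2547 kg/m³
  material Q: E = 404.5 GPa, ρ = 19220 kg/m³
  material V: E = 107.0 GPa, ρ = 8642 kg/m³
  material H: E = 10.31 GPa, ρ = 701.0 kg/m³
  material J: M = 27.1 MN·m/kg
  material Y: M = 23.2 MN·m/kg
  material Q: M = 21.0 MN·m/kg
  material H: M = 14.7 MN·m/kg
  material V: M = 12.4 MN·m/kg
Material J has the largest M.

material J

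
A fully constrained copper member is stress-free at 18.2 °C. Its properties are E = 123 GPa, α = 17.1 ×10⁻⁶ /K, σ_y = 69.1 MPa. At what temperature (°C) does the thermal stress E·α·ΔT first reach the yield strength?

51.1 °C

E·α·ΔT = 69.10 MPa ⇒ ΔT = 69.10 / (123.0×10³ × 17.1×10⁻⁶) = 32.85 K.
T = 18.2 + 32.85 = 51.05 °C.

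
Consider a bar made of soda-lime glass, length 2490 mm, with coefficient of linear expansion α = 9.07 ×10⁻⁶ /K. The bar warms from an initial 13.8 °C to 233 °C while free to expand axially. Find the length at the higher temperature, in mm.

2495.0 mm

ΔT = 233 − 13.8 = 219.2 K.
ΔL = α·L₀·ΔT = 9.07×10⁻⁶ × 2490 mm × 219.2 K = 4.95 mm.
L = L₀ + ΔL = 2490 + 4.95 = 2495.0 mm.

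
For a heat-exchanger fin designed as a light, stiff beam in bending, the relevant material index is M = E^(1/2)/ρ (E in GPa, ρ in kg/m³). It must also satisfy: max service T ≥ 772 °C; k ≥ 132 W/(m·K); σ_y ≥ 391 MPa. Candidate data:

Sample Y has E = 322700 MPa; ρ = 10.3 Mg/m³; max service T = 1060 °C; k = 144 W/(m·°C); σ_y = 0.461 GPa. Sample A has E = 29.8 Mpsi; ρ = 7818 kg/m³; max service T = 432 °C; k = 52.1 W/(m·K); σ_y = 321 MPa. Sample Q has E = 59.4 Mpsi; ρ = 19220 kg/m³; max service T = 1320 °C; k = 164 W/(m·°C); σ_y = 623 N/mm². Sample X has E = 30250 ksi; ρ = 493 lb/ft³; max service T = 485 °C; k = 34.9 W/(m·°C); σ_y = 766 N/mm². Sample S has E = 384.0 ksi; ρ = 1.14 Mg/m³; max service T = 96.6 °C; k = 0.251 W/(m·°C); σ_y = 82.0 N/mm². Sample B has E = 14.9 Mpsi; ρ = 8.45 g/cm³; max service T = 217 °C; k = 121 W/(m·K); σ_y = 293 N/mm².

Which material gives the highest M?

sample Y

Screen on constraints: max service T ≥ 772 °C; k ≥ 132 W/(m·K); σ_y ≥ 391 MPa. Survivors: sample Y, sample Q.
In SI units:
  sample Y: E = 322.7 GPa, ρ = 10300 kg/m³
  sample Q: E = 409.5 GPa, ρ = 19220 kg/m³
  sample Y: M = 1.74×10⁻³
  sample Q: M = 1.05×10⁻³
The maximum is for sample Y.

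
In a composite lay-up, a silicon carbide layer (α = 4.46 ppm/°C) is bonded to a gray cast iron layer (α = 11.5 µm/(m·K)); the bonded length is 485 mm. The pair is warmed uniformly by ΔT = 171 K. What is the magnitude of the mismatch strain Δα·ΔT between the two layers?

Δα = |4.46 − 11.5|×10⁻⁶/K = 7.04×10⁻⁶/K.
Mismatch strain = Δα·ΔT = 7.04×10⁻⁶ × 171.0 = 1.20×10⁻³.

1.20×10⁻³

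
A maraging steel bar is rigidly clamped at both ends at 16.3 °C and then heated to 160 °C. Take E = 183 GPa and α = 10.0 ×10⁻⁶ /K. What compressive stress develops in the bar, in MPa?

263 MPa

ΔT = 143.7 K. Constrained thermal stress σ = E·α·ΔT = 183.0×10³ MPa × 10.0×10⁻⁶ × 143.7 = 263 MPa (compressive).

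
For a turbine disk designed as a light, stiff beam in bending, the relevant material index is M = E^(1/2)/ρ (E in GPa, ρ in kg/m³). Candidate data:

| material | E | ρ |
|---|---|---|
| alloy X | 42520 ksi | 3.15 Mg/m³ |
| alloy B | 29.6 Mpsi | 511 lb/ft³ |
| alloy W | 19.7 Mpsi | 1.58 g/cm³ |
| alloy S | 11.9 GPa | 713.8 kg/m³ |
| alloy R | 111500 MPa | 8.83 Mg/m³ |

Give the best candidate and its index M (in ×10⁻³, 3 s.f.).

Convert each candidate to consistent units, then evaluate M:
  alloy X: E = 293.2 GPa, ρ = 3150 kg/m³
  alloy B: E = 204.1 GPa, ρ = 8185 kg/m³
  alloy W: E = 135.8 GPa, ρ = 1580 kg/m³
  alloy S: E = 11.90 GPa, ρ = 713.8 kg/m³
  alloy R: E = 111.5 GPa, ρ = 8830 kg/m³
  alloy W: M = 7.38×10⁻³
  alloy X: M = 5.44×10⁻³
  alloy S: M = 4.83×10⁻³
  alloy B: M = 1.75×10⁻³
  alloy R: M = 1.20×10⁻³
Alloy W ranks first.

alloy W, M = 7.38×10⁻³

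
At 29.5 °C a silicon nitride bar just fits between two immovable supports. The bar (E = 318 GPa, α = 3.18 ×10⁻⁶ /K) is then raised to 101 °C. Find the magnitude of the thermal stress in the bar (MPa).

ΔT = 71.50 K. Constrained thermal stress σ = E·α·ΔT = 318.0×10³ MPa × 3.18×10⁻⁶ × 71.50 = 72.3 MPa (compressive).

72.3 MPa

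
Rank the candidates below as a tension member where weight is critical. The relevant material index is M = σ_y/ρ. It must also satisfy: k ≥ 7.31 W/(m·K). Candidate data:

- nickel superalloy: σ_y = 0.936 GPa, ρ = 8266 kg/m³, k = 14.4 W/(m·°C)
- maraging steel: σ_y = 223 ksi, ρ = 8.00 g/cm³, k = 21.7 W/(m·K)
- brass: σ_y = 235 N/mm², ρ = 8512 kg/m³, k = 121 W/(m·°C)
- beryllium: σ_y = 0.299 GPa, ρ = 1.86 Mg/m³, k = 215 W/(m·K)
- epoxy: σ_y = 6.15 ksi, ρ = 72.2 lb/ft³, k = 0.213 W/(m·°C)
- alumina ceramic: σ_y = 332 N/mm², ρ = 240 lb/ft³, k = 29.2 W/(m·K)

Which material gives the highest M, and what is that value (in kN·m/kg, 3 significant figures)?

Screen on constraints: k ≥ 7.31 W/(m·K). Survivors: nickel superalloy, maraging steel, brass, beryllium, alumina ceramic.
Putting every candidate on a common basis:
  nickel superalloy: σ_y = 936.0 MPa, ρ = 8266 kg/m³
  maraging steel: σ_y = 1538 MPa, ρ = 8000 kg/m³
  brass: σ_y = 235.0 MPa, ρ = 8512 kg/m³
  beryllium: σ_y = 299.0 MPa, ρ = 1860 kg/m³
  alumina ceramic: σ_y = 332.0 MPa, ρ = 3844 kg/m³
  maraging steel: M = 192 kN·m/kg
  beryllium: M = 161 kN·m/kg
  nickel superalloy: M = 113 kN·m/kg
  alumina ceramic: M = 86.4 kN·m/kg
  brass: M = 27.6 kN·m/kg
Highest index: maraging steel.

maraging steel, M = 192 kN·m/kg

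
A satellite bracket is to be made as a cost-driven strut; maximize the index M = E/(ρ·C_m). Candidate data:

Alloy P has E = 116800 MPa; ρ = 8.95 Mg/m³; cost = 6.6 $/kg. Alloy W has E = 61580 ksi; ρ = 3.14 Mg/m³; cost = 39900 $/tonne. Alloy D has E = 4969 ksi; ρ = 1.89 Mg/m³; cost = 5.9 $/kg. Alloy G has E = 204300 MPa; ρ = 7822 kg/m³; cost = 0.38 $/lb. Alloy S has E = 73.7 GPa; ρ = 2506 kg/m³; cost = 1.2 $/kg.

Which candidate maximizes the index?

alloy G

Normalizing units and computing the index:
  alloy P: E = 116.8 GPa, ρ = 8950 kg/m³, cost = 6.600 $/kg
  alloy W: E = 424.6 GPa, ρ = 3140 kg/m³, cost = 39.90 $/kg
  alloy D: E = 34.26 GPa, ρ = 1890 kg/m³, cost = 5.900 $/kg
  alloy G: E = 204.3 GPa, ρ = 7822 kg/m³, cost = 0.8377 $/kg
  alloy S: E = 73.70 GPa, ρ = 2506 kg/m³, cost = 1.200 $/kg
  alloy G: M = 31.2 MN·m per $
  alloy S: M = 24.5 MN·m per $
  alloy W: M = 3.39 MN·m per $
  alloy D: M = 3.07 MN·m per $
  alloy P: M = 1.98 MN·m per $
Alloy G has the largest M.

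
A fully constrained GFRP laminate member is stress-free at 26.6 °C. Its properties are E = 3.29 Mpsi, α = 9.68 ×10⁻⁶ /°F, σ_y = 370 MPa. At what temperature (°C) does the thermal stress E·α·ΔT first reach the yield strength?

963 °C

E = 3.29 Mpsi = 22.68 GPa.
α = 9.68×10⁻⁶/°F × 9/5 = 17.4×10⁻⁶/K.
E·α·ΔT = 370.0 MPa ⇒ ΔT = 370.0 / (22.68×10³ × 17.4×10⁻⁶) = 936.1 K.
T = 26.6 + 936.1 = 962.7 °C.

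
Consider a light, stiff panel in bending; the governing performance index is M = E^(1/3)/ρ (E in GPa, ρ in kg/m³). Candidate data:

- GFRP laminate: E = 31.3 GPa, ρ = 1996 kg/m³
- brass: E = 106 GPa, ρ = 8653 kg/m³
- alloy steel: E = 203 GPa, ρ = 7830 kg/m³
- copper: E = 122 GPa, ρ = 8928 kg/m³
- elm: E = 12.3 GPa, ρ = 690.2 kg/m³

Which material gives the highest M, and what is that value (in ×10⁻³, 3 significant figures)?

Evaluate M for each candidate:
  elm: M = 3.34×10⁻³
  GFRP laminate: M = 1.58×10⁻³
  alloy steel: M = 0.751×10⁻³
  copper: M = 0.556×10⁻³
  brass: M = 0.547×10⁻³
Highest index: elm.

elm, M = 3.34×10⁻³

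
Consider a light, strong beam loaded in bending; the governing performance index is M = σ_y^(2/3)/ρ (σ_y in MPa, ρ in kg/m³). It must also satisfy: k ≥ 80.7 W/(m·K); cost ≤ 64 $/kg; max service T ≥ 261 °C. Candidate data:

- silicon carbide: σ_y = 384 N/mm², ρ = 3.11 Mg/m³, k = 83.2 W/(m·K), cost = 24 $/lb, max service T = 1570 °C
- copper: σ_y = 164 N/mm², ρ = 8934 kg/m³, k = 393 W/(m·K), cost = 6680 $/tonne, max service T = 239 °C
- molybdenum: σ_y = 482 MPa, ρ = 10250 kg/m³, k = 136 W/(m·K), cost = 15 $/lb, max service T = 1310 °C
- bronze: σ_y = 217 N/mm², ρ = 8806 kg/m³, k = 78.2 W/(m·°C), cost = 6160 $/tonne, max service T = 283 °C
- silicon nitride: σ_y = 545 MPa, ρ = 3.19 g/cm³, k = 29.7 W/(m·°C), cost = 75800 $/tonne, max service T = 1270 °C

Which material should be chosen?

Screen on constraints: k ≥ 80.7 W/(m·K); cost ≤ 64 $/kg; max service T ≥ 261 °C. Survivors: silicon carbide, molybdenum.
Normalizing units and computing the index:
  silicon carbide: σ_y = 384.0 MPa, ρ = 3110 kg/m³
  molybdenum: σ_y = 482.0 MPa, ρ = 10250 kg/m³
  silicon carbide: M = 17.0×10⁻³
  molybdenum: M = 6.00×10⁻³
Highest index: silicon carbide.

silicon carbide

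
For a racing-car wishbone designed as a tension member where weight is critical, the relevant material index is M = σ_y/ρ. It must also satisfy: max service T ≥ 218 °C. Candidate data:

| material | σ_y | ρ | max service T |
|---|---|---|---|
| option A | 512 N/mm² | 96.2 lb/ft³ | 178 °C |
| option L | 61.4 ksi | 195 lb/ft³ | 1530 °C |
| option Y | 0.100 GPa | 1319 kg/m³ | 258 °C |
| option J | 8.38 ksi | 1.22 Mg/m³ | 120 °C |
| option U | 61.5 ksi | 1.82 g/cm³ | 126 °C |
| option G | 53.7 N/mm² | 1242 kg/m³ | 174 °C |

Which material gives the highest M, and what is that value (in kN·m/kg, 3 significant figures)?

Screen on constraints: max service T ≥ 218 °C. Survivors: option L, option Y.
Convert each candidate to consistent units, then evaluate M:
  option L: σ_y = 423.3 MPa, ρ = 3124 kg/m³
  option Y: σ_y = 100.0 MPa, ρ = 1319 kg/m³
  option L: M = 136 kN·m/kg
  option Y: M = 75.8 kN·m/kg
Highest index: option L.

option L, M = 136 kN·m/kg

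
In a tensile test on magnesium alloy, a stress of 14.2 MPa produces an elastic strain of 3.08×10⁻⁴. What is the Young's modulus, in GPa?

46.1 GPa

E = σ/ε = 14.2 MPa / 3.08×10⁻⁴ = 46100 MPa = 46.1 GPa.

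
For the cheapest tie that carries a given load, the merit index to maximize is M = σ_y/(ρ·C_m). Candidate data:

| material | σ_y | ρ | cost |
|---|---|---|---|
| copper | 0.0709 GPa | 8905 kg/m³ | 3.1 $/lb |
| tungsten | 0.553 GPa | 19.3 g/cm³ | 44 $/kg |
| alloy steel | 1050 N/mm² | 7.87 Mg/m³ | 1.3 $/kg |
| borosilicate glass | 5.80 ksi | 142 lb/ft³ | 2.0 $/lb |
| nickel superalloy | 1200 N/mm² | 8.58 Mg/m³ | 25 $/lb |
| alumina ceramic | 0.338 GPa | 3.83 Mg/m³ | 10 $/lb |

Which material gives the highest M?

After converting to SI:
  copper: σ_y = 70.90 MPa, ρ = 8905 kg/m³, cost = 6.834 $/kg
  tungsten: σ_y = 553.0 MPa, ρ = 19300 kg/m³, cost = 44.00 $/kg
  alloy steel: σ_y = 1050 MPa, ρ = 7870 kg/m³, cost = 1.300 $/kg
  borosilicate glass: σ_y = 39.99 MPa, ρ = 2275 kg/m³, cost = 4.409 $/kg
  nickel superalloy: σ_y = 1200 MPa, ρ = 8580 kg/m³, cost = 55.11 $/kg
  alumina ceramic: σ_y = 338.0 MPa, ρ = 3830 kg/m³, cost = 22.05 $/kg
  alloy steel: M = 103 kN·m per $
  alumina ceramic: M = 4.00 kN·m per $
  borosilicate glass: M = 3.99 kN·m per $
  nickel superalloy: M = 2.54 kN·m per $
  copper: M = 1.16 kN·m per $
  tungsten: M = 0.651 kN·m per $
The maximum is for alloy steel.

alloy steel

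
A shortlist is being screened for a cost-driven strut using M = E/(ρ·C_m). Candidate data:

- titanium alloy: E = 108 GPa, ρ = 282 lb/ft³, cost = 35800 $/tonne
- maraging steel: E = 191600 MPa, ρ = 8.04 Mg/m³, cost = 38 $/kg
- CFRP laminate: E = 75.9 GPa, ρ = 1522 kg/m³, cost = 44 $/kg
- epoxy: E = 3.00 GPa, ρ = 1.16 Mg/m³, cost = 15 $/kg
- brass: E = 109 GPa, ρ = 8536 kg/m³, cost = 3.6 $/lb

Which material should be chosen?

brass

In SI units:
  titanium alloy: E = 108.0 GPa, ρ = 4517 kg/m³, cost = 35.80 $/kg
  maraging steel: E = 191.6 GPa, ρ = 8040 kg/m³, cost = 38.00 $/kg
  CFRP laminate: E = 75.90 GPa, ρ = 1522 kg/m³, cost = 44.00 $/kg
  epoxy: E = 3.000 GPa, ρ = 1160 kg/m³, cost = 15.00 $/kg
  brass: E = 109.0 GPa, ρ = 8536 kg/m³, cost = 7.937 $/kg
  brass: M = 1.61 MN·m per $
  CFRP laminate: M = 1.13 MN·m per $
  titanium alloy: M = 0.668 MN·m per $
  maraging steel: M = 0.627 MN·m per $
  epoxy: M = 0.172 MN·m per $
Highest index: brass.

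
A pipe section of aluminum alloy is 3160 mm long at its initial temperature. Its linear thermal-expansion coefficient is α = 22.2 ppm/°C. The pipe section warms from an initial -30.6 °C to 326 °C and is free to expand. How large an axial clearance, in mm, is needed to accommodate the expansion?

ΔT = 326 − (-30.6) = 356.6 K.
ΔL = α·L₀·ΔT = 22.2×10⁻⁶ × 3160 mm × 356.6 K = 25.0 mm.

25.0 mm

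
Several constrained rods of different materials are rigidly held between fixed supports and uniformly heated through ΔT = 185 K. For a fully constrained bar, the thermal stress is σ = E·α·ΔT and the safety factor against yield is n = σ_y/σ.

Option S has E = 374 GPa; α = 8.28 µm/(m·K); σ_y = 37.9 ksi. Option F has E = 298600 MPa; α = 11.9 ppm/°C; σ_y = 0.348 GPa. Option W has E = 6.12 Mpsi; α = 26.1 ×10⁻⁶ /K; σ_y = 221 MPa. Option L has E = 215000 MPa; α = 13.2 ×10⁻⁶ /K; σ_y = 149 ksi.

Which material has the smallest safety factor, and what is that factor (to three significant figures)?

In consistent units (E in GPa, α in ×10⁻⁶/K, σ_y in MPa):
  option S: E = 374.0, α = 8.28, σ_y = 261.3 → σ = 573 MPa, n = 0.456
  option F: E = 298.6, α = 11.9, σ_y = 348.0 → σ = 657 MPa, n = 0.529
  option W: E = 42.20, α = 26.1, σ_y = 221.0 → σ = 204 MPa, n = 1.08
  option L: E = 215.0, α = 13.2, σ_y = 1027 → σ = 525 MPa, n = 1.96
Smallest n: option S with n = 0.456.

option S, n = 0.456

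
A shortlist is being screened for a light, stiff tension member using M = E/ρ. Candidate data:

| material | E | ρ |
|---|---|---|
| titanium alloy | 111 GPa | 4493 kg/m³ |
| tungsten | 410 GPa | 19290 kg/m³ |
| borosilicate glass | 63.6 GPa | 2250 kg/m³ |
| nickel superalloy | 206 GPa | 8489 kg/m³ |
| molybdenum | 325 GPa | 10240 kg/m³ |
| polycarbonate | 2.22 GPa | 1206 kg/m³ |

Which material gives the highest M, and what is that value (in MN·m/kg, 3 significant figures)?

molybdenum, M = 31.7 MN·m/kg

Evaluate M for each candidate:
  molybdenum: M = 31.7 MN·m/kg
  borosilicate glass: M = 28.3 MN·m/kg
  titanium alloy: M = 24.7 MN·m/kg
  nickel superalloy: M = 24.3 MN·m/kg
  tungsten: M = 21.3 MN·m/kg
  polycarbonate: M = 1.84 MN·m/kg
Molybdenum ranks first.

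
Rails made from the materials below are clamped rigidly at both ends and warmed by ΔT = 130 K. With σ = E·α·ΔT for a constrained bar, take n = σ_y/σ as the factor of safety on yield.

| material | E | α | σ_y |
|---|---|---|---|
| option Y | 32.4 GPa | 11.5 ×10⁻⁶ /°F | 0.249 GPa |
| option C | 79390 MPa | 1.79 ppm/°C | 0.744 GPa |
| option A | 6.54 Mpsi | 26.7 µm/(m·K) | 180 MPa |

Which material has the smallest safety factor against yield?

Converting E to GPa, α to ×10⁻⁶/K, σ_y to MPa, then σ and n for each:
  option Y: E = 32.40, α = 20.7, σ_y = 249.0 → σ = 87.2 MPa, n = 2.86
  option C: E = 79.39, α = 1.79, σ_y = 744.0 → σ = 18.5 MPa, n = 40.3
  option A: E = 45.09, α = 26.7, σ_y = 180.0 → σ = 157 MPa, n = 1.15
Smallest n: option A with n = 1.15.

option A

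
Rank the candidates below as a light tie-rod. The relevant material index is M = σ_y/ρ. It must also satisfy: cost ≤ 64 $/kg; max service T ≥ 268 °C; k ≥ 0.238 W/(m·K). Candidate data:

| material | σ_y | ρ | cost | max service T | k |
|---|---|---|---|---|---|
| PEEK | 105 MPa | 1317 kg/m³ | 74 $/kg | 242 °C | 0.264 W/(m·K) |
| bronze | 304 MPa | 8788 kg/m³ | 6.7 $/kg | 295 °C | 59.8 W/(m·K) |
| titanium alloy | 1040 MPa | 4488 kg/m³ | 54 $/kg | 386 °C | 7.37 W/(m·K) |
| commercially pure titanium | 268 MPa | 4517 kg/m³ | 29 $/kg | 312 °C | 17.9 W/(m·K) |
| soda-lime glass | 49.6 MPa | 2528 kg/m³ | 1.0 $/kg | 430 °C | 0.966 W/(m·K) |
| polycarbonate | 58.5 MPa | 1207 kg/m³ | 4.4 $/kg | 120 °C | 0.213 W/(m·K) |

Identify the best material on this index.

Screen on constraints: cost ≤ 64 $/kg; max service T ≥ 268 °C; k ≥ 0.238 W/(m·K). Survivors: bronze, titanium alloy, commercially pure titanium, soda-lime glass.
Computing M directly (units already consistent):
  titanium alloy: M = 232 kN·m/kg
  commercially pure titanium: M = 59.3 kN·m/kg
  bronze: M = 34.6 kN·m/kg
  soda-lime glass: M = 19.6 kN·m/kg
The maximum is for titanium alloy.

titanium alloy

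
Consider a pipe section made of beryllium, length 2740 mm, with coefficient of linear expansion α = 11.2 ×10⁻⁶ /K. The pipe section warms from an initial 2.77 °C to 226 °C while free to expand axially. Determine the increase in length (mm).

ΔT = 226 − 2.77 = 223.2 K.
ΔL = α·L₀·ΔT = 11.2×10⁻⁶ × 2740 mm × 223.2 K = 6.85 mm.

6.85 mm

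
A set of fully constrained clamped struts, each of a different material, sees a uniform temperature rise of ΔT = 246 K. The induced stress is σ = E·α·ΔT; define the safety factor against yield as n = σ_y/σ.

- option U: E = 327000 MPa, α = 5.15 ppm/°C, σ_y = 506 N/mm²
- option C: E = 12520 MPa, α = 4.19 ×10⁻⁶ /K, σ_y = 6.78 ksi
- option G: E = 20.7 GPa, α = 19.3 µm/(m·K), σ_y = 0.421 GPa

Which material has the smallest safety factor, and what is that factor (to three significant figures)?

Converting E to GPa, α to ×10⁻⁶/K, σ_y to MPa, then σ and n for each:
  option U: E = 327.0, α = 5.15, σ_y = 506.0 → σ = 414 MPa, n = 1.22
  option C: E = 12.52, α = 4.19, σ_y = 46.75 → σ = 12.9 MPa, n = 3.62
  option G: E = 20.70, α = 19.3, σ_y = 421.0 → σ = 98.3 MPa, n = 4.28
The minimum is option U at n = 1.22.

option U, n = 1.22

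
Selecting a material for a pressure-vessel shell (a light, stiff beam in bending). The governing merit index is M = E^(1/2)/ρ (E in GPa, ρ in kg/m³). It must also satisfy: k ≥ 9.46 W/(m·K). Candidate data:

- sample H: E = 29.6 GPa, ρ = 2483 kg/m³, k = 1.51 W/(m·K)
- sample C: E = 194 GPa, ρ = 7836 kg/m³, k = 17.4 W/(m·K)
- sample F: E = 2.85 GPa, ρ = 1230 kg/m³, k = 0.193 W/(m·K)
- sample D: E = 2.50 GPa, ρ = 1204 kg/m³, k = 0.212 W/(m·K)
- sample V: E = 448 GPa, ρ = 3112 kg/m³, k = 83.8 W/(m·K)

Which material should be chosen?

Screen on constraints: k ≥ 9.46 W/(m·K). Survivors: sample C, sample V.
Computing M directly (units already consistent):
  sample V: M = 6.80×10⁻³
  sample C: M = 1.78×10⁻³
Highest index: sample V.

sample V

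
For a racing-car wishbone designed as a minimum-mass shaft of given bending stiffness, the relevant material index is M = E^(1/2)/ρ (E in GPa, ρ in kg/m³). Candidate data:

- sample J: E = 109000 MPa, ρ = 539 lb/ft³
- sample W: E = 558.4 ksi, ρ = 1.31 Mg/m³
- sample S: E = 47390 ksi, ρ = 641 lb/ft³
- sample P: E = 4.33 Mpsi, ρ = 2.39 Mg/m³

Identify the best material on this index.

sample P

In SI units:
  sample J: E = 109.0 GPa, ρ = 8634 kg/m³
  sample W: E = 3.850 GPa, ρ = 1310 kg/m³
  sample S: E = 326.7 GPa, ρ = 10270 kg/m³
  sample P: E = 29.85 GPa, ρ = 2390 kg/m³
  sample P: M = 2.29×10⁻³
  sample S: M = 1.76×10⁻³
  sample W: M = 1.50×10⁻³
  sample J: M = 1.21×10⁻³
Highest index: sample P.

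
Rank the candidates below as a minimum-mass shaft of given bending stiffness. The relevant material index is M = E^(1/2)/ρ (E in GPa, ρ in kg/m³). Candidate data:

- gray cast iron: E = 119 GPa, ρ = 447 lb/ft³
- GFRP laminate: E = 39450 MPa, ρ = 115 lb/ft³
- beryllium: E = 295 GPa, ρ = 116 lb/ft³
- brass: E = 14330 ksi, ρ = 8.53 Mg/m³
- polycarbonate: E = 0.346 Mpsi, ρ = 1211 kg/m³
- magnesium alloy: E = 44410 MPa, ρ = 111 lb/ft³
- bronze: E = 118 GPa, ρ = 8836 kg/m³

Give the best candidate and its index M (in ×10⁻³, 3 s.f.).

beryllium, M = 9.24×10⁻³

Putting every candidate on a common basis:
  gray cast iron: E = 119.0 GPa, ρ = 7160 kg/m³
  GFRP laminate: E = 39.45 GPa, ρ = 1842 kg/m³
  beryllium: E = 295.0 GPa, ρ = 1858 kg/m³
  brass: E = 98.80 GPa, ρ = 8530 kg/m³
  polycarbonate: E = 2.386 GPa, ρ = 1211 kg/m³
  magnesium alloy: E = 44.41 GPa, ρ = 1778 kg/m³
  bronze: E = 118.0 GPa, ρ = 8836 kg/m³
  beryllium: M = 9.24×10⁻³
  magnesium alloy: M = 3.75×10⁻³
  GFRP laminate: M = 3.41×10⁻³
  gray cast iron: M = 1.52×10⁻³
  polycarbonate: M = 1.28×10⁻³
  bronze: M = 1.23×10⁻³
  brass: M = 1.17×10⁻³
Beryllium ranks first.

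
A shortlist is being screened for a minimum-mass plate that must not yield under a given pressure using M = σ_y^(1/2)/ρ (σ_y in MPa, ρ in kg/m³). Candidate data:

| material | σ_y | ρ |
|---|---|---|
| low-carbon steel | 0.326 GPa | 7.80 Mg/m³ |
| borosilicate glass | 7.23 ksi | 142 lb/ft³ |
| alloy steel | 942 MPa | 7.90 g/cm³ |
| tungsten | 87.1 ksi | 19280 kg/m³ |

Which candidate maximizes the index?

After converting to SI:
  low-carbon steel: σ_y = 326.0 MPa, ρ = 7800 kg/m³
  borosilicate glass: σ_y = 49.85 MPa, ρ = 2275 kg/m³
  alloy steel: σ_y = 942.0 MPa, ρ = 7900 kg/m³
  tungsten: σ_y = 600.5 MPa, ρ = 19280 kg/m³
  alloy steel: M = 3.89×10⁻³
  borosilicate glass: M = 3.10×10⁻³
  low-carbon steel: M = 2.31×10⁻³
  tungsten: M = 1.27×10⁻³
Alloy steel ranks first.

alloy steel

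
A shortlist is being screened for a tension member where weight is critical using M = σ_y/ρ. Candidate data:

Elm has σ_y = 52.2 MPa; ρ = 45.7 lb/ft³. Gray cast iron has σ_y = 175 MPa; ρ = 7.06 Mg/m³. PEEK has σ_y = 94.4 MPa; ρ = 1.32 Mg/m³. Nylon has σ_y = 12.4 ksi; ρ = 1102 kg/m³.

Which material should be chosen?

Putting every candidate on a common basis:
  elm: σ_y = 52.20 MPa, ρ = 732.0 kg/m³
  gray cast iron: σ_y = 175.0 MPa, ρ = 7060 kg/m³
  PEEK: σ_y = 94.40 MPa, ρ = 1320 kg/m³
  nylon: σ_y = 85.50 MPa, ρ = 1102 kg/m³
  nylon: M = 77.6 kN·m/kg
  PEEK: M = 71.5 kN·m/kg
  elm: M = 71.3 kN·m/kg
  gray cast iron: M = 24.8 kN·m/kg
The maximum is for nylon.

nylon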